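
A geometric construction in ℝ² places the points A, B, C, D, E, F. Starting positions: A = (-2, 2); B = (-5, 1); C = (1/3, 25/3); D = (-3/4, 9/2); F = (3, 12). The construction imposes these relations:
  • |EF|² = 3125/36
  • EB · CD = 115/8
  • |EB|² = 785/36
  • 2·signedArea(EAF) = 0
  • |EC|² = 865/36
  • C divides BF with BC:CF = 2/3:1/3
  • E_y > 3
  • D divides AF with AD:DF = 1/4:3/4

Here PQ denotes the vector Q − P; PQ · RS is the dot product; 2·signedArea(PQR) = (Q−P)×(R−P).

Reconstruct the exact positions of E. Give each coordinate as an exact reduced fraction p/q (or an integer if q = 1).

1. E_x = -7/6  [2·signedArea(EAF) = 0 ∩ EB · CD = 115/8]
2. E_y = 11/3  [2·signedArea(EAF) = 0 ∩ EB · CD = 115/8]
   → E = (-7/6, 11/3)

E = (-7/6, 11/3)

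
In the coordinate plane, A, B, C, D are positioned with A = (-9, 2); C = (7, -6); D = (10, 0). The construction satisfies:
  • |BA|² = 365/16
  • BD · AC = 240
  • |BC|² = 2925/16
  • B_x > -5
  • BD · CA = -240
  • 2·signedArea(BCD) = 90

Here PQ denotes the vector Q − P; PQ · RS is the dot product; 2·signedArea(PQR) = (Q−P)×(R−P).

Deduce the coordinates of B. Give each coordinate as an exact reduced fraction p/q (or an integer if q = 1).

1. B_x = -17/4  [line -16·x + 8·y + -80 = 0 ∩ |BA|² = 365/16]
2. B_y = 3/2  [line -16·x + 8·y + -80 = 0 ∩ |BA|² = 365/16]
   → B = (-17/4, 3/2)

B = (-17/4, 3/2)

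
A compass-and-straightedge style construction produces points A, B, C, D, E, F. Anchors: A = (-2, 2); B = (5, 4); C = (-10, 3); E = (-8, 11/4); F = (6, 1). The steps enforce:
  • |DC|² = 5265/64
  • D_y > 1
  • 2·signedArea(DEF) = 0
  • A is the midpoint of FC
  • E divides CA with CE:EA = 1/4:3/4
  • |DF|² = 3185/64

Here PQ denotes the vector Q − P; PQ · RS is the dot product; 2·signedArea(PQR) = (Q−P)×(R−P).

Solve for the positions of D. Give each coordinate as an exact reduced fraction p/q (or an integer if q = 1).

D = (-1, 15/8)

1. D_x = -1  [line 7/4·x + 14·y + -49/2 = 0 ∩ |DF|² = 3185/64]
2. D_y = 15/8  [line 7/4·x + 14·y + -49/2 = 0 ∩ |DF|² = 3185/64]
   → D = (-1, 15/8)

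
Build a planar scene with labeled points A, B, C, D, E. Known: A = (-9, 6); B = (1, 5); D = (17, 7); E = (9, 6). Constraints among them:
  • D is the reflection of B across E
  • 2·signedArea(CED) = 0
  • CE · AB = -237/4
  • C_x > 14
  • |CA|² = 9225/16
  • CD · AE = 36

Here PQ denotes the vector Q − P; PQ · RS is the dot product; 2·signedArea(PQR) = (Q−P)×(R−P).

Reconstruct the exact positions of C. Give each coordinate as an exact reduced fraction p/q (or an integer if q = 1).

C = (15, 27/4)

1. C_x = 15  [2·signedArea(CED) = 0 ∩ CE · AB = -237/4]
2. C_y = 27/4  [2·signedArea(CED) = 0 ∩ CE · AB = -237/4]
   → C = (15, 27/4)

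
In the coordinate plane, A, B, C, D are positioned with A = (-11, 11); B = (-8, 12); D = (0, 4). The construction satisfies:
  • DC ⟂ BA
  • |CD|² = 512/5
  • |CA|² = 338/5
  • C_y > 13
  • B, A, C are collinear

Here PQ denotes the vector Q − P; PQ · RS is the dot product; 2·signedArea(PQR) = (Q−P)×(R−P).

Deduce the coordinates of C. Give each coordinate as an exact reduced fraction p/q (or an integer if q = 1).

1. C_x = -16/5  [B, A, C are collinear ∩ DC ⟂ BA]
2. C_y = 68/5  [B, A, C are collinear ∩ DC ⟂ BA]
   → C = (-16/5, 68/5)

C = (-16/5, 68/5)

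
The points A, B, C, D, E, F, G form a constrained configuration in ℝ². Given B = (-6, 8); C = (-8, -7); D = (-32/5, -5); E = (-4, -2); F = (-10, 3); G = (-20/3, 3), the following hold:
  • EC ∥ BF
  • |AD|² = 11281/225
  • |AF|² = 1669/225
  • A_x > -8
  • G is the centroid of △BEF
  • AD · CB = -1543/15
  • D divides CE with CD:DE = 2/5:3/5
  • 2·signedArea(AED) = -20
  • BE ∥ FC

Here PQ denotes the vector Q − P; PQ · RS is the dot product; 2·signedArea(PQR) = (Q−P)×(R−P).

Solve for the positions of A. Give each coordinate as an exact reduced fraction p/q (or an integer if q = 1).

A = (-112/15, 2)

1. A_x = -112/15  [2·signedArea(AED) = -20 ∩ AD · CB = -1543/15]
2. A_y = 2  [2·signedArea(AED) = -20 ∩ AD · CB = -1543/15]
   → A = (-112/15, 2)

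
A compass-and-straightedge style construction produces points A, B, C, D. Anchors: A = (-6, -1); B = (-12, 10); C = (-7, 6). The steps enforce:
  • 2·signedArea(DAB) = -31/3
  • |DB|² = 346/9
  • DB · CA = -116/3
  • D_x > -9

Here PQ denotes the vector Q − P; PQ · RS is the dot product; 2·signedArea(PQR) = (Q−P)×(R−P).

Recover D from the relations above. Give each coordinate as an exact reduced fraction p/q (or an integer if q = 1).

D = (-25/3, 5)

1. D_x = -25/3  [2·signedArea(DAB) = -31/3 ∩ DB · CA = -116/3]
2. D_y = 5  [2·signedArea(DAB) = -31/3 ∩ DB · CA = -116/3]
   → D = (-25/3, 5)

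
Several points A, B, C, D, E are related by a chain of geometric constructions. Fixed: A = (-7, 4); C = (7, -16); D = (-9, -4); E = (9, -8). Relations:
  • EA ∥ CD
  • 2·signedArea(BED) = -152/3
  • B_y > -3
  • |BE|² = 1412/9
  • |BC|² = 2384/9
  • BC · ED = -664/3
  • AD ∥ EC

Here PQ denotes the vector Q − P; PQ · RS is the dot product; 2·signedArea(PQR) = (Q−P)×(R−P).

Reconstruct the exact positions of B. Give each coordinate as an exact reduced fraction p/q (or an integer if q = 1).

1. B_x = -7/3  [2·signedArea(BED) = -152/3 ∩ BC · ED = -664/3]
2. B_y = -8/3  [2·signedArea(BED) = -152/3 ∩ BC · ED = -664/3]
   → B = (-7/3, -8/3)

B = (-7/3, -8/3)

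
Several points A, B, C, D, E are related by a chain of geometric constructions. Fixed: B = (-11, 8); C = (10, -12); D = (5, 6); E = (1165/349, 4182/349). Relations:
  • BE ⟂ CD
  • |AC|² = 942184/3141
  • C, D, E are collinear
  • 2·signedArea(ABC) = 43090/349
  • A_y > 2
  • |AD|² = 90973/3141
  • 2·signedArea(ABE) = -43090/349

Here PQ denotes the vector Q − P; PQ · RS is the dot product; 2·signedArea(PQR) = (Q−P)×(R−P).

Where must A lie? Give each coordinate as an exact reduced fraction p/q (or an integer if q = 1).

A = (272/349, 2786/1047)

1. A_x = 272/349  [2·signedArea(ABE) = -43090/349 ∩ 2·signedArea(ABC) = 43090/349]
2. A_y = 2786/1047  [2·signedArea(ABE) = -43090/349 ∩ 2·signedArea(ABC) = 43090/349]
   → A = (272/349, 2786/1047)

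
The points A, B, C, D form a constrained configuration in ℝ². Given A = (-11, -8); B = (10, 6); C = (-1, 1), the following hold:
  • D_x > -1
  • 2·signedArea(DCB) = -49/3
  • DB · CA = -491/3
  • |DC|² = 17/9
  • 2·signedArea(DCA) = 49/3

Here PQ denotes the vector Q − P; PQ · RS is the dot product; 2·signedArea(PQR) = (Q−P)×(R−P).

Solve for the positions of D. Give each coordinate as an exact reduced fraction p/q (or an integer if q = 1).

1. D_x = -2/3  [2·signedArea(DCA) = 49/3 ∩ 2·signedArea(DCB) = -49/3]
2. D_y = -1/3  [2·signedArea(DCA) = 49/3 ∩ 2·signedArea(DCB) = -49/3]
   → D = (-2/3, -1/3)

D = (-2/3, -1/3)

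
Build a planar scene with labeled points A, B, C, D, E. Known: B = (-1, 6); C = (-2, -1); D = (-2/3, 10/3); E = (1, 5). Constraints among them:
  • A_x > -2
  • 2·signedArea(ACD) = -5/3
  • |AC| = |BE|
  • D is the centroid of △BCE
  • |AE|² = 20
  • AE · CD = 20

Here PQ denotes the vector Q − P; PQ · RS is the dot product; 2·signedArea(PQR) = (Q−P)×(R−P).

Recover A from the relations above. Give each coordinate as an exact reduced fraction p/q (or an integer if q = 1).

1. A_x = -1  [AE · CD = 20 ∩ 2·signedArea(ACD) = -5/3]
2. A_y = 1  [AE · CD = 20 ∩ 2·signedArea(ACD) = -5/3]
   → A = (-1, 1)

A = (-1, 1)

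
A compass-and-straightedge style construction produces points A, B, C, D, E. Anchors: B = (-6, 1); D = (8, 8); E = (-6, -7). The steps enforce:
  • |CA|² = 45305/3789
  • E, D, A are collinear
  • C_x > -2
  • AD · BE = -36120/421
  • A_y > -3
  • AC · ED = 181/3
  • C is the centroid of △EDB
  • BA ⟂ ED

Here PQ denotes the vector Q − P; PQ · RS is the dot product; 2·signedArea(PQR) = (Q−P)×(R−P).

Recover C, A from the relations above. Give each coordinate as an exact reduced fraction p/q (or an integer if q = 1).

A = (-846/421, -1147/421)
C = (-4/3, 2/3)

1. C_x = -4/3  [C is the centroid of △EDB]
2. C_y = 2/3  [C is the centroid of △EDB]
   → C = (-4/3, 2/3)
3. A_x = -846/421  [E, D, A are collinear ∩ BA ⟂ ED]
4. A_y = -1147/421  [E, D, A are collinear ∩ BA ⟂ ED]
   → A = (-846/421, -1147/421)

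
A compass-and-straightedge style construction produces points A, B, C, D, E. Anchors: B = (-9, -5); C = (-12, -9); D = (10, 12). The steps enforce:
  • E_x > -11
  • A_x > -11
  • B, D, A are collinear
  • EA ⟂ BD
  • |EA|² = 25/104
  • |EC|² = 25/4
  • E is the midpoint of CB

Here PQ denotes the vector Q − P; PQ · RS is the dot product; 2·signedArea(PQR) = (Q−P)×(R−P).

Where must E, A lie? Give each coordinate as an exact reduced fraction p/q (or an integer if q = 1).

A = (-563/52, -345/52)
E = (-21/2, -7)

1. E_x = -21/2  [E is the midpoint of CB]
2. E_y = -7  [E is the midpoint of CB]
   → E = (-21/2, -7)
3. A_x = -563/52  [B, D, A are collinear ∩ EA ⟂ BD]
4. A_y = -345/52  [B, D, A are collinear ∩ EA ⟂ BD]
   → A = (-563/52, -345/52)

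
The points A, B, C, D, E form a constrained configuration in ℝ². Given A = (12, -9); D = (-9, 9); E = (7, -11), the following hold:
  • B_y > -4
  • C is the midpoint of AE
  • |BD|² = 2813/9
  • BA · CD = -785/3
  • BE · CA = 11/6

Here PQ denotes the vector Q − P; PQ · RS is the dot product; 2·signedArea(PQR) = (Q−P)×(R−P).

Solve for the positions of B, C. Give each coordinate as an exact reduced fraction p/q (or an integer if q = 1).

1. C_x = 19/2  [C is the midpoint of AE]
2. C_y = -10  [C is the midpoint of AE]
   → C = (19/2, -10)
3. B_x = 10/3  [BA · CD = -785/3 ∩ BE · CA = 11/6]
4. B_y = -11/3  [BA · CD = -785/3 ∩ BE · CA = 11/6]
   → B = (10/3, -11/3)

B = (10/3, -11/3)
C = (19/2, -10)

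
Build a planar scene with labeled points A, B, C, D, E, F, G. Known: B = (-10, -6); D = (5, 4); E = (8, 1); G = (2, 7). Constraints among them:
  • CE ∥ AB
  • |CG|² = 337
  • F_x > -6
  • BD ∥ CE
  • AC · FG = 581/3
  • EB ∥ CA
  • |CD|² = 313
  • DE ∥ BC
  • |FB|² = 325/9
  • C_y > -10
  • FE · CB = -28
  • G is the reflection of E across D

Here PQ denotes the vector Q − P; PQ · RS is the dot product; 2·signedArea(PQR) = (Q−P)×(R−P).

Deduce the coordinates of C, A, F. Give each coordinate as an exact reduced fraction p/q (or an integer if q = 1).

1. C_x = -7  [BD ∥ CE ∩ DE ∥ BC]
2. C_y = -9  [BD ∥ CE ∩ DE ∥ BC]
   → C = (-7, -9)
3. A_x = -25  [CE ∥ AB ∩ EB ∥ CA]
4. A_y = -16  [CE ∥ AB ∩ EB ∥ CA]
   → A = (-25, -16)
5. F_x = -5  [FE · CB = -28 ∩ AC · FG = 581/3]
6. F_y = -8/3  [FE · CB = -28 ∩ AC · FG = 581/3]
   → F = (-5, -8/3)

A = (-25, -16)
C = (-7, -9)
F = (-5, -8/3)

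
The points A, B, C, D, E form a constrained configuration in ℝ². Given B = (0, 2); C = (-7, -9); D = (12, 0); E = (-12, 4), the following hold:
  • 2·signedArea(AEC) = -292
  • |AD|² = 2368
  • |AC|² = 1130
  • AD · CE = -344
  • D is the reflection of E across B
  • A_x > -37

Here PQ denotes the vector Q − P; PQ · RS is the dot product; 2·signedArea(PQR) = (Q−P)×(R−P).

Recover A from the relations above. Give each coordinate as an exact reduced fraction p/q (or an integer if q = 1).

A = (-36, 8)

1. A_x = -36  [2·signedArea(AEC) = -292 ∩ AD · CE = -344]
2. A_y = 8  [2·signedArea(AEC) = -292 ∩ AD · CE = -344]
   → A = (-36, 8)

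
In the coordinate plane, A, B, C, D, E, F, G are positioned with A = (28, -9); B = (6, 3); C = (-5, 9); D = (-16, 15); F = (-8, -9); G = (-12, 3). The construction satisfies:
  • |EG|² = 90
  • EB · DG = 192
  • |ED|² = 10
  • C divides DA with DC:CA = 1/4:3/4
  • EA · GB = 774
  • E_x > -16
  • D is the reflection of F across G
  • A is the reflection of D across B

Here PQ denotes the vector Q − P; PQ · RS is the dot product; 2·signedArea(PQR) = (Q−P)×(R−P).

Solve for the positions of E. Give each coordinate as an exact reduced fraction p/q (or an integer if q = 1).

E = (-15, 12)

1. E_x = -15  [EB · DG = 192 ∩ EA · GB = 774]
2. E_y = 12  [EB · DG = 192 ∩ EA · GB = 774]
   → E = (-15, 12)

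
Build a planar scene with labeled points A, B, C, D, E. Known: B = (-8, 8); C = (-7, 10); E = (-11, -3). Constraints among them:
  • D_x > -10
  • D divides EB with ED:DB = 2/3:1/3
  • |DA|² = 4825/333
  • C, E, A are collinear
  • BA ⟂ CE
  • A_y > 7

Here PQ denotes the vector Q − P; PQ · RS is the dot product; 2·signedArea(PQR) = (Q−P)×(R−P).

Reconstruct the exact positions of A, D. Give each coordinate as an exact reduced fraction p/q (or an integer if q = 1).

A = (-283/37, 292/37)
D = (-9, 13/3)

1. A_x = -283/37  [C, E, A are collinear ∩ BA ⟂ CE]
2. A_y = 292/37  [C, E, A are collinear ∩ BA ⟂ CE]
   → A = (-283/37, 292/37)
3. D_x = -9  [D divides EB with ED:DB = 2/3:1/3]
4. D_y = 13/3  [D divides EB with ED:DB = 2/3:1/3]
   → D = (-9, 13/3)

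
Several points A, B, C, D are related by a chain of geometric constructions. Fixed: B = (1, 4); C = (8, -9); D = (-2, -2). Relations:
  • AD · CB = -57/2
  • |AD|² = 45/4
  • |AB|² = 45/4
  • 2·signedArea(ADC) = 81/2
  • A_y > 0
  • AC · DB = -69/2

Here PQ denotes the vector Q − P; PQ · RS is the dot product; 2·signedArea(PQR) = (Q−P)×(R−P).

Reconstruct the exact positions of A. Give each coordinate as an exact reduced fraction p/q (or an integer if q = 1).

A = (-1/2, 1)

1. A_x = -1/2  [2·signedArea(ADC) = 81/2 ∩ AD · CB = -57/2]
2. A_y = 1  [2·signedArea(ADC) = 81/2 ∩ AD · CB = -57/2]
   → A = (-1/2, 1)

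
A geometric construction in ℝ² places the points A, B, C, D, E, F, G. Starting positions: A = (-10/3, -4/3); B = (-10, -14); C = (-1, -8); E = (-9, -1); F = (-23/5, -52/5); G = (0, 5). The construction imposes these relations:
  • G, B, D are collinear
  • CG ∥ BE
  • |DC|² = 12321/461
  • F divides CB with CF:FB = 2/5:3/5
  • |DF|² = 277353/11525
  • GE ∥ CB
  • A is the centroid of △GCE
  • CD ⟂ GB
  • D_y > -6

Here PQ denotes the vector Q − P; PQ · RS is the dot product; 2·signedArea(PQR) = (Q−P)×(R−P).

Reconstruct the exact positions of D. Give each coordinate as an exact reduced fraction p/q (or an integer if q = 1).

D = (-2570/461, -2578/461)

1. D_x = -2570/461  [G, B, D are collinear ∩ CD ⟂ GB]
2. D_y = -2578/461  [G, B, D are collinear ∩ CD ⟂ GB]
   → D = (-2570/461, -2578/461)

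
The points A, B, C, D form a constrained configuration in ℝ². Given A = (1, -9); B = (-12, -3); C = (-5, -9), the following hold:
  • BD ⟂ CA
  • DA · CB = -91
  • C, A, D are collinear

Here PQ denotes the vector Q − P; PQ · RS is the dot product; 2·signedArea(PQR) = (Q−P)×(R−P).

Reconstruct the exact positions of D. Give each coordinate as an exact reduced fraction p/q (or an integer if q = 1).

D = (-12, -9)

1. D_x = -12  [C, A, D are collinear ∩ BD ⟂ CA]
2. D_y = -9  [C, A, D are collinear ∩ BD ⟂ CA]
   → D = (-12, -9)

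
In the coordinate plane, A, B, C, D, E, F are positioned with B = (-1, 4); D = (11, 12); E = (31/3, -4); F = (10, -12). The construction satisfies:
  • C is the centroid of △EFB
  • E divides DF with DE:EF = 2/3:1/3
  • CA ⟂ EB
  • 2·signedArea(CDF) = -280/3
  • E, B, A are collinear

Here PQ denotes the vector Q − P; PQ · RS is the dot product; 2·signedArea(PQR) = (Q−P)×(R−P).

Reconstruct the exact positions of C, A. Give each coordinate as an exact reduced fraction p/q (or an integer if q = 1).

A = (30154/3897, -2816/1299)
C = (58/9, -4)

1. C_x = 58/9  [C is the centroid of △EFB]
2. C_y = -4  [C is the centroid of △EFB]
   → C = (58/9, -4)
3. A_x = 30154/3897  [E, B, A are collinear ∩ CA ⟂ EB]
4. A_y = -2816/1299  [E, B, A are collinear ∩ CA ⟂ EB]
   → A = (30154/3897, -2816/1299)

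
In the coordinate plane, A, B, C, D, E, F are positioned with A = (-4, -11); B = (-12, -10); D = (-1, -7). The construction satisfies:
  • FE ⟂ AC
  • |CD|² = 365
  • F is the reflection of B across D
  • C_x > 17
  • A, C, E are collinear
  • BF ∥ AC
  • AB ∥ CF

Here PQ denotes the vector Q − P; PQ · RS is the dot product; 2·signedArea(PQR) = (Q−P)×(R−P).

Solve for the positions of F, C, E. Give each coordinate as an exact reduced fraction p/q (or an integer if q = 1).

1. F_x = 10  [F is the reflection of B across D]
2. F_y = -4  [F is the reflection of B across D]
   → F = (10, -4)
3. C_x = 18  [AB ∥ CF ∩ BF ∥ AC]
4. C_y = -5  [AB ∥ CF ∩ BF ∥ AC]
   → C = (18, -5)
5. E_x = 281/26  [A, C, E are collinear ∩ FE ⟂ AC]
6. E_y = -181/26  [A, C, E are collinear ∩ FE ⟂ AC]
   → E = (281/26, -181/26)

C = (18, -5)
E = (281/26, -181/26)
F = (10, -4)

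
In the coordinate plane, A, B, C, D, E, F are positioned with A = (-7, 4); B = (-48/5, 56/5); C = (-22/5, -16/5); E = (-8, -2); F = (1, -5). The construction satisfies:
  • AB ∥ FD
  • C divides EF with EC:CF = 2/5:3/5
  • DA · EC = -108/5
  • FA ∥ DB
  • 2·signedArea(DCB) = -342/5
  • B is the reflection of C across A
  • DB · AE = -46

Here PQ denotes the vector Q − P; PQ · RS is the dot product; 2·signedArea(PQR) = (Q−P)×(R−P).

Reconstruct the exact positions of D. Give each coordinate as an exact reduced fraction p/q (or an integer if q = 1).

1. D_x = -8/5  [FA ∥ DB ∩ AB ∥ FD]
2. D_y = 11/5  [FA ∥ DB ∩ AB ∥ FD]
   → D = (-8/5, 11/5)

D = (-8/5, 11/5)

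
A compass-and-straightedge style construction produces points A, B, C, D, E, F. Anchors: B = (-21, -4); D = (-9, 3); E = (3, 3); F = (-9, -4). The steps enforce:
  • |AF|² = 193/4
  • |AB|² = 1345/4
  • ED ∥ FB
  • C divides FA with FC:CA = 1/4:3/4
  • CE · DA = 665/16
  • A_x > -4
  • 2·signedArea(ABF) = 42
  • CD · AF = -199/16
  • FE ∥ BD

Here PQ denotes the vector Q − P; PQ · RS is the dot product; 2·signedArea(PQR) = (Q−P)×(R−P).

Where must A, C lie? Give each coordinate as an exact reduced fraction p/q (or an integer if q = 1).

A = (-3, -1/2)
C = (-15/2, -25/8)

1. A_y = -1/2  [2·signedArea(ABF) = 42]
2. A_x = -3  [|AB|² = 1345/4]
   → A = (-3, -1/2)
3. C_x = -15/2  [C divides FA with FC:CA = 1/4:3/4]
4. C_y = -25/8  [C divides FA with FC:CA = 1/4:3/4]
   → C = (-15/2, -25/8)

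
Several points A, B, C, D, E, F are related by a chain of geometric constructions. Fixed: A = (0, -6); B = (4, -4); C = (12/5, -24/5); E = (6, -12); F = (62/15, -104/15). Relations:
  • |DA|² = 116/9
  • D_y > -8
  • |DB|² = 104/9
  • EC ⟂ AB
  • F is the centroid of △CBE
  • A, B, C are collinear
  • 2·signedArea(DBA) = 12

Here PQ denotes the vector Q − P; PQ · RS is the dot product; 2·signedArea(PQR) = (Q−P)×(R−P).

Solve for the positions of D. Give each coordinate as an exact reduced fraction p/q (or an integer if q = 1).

D = (10/3, -22/3)

1. D_x = 10/3  [line 2·x + -4·y + -36 = 0 ∩ |DA|² = 116/9]
2. D_y = -22/3  [line 2·x + -4·y + -36 = 0 ∩ |DA|² = 116/9]
   → D = (10/3, -22/3)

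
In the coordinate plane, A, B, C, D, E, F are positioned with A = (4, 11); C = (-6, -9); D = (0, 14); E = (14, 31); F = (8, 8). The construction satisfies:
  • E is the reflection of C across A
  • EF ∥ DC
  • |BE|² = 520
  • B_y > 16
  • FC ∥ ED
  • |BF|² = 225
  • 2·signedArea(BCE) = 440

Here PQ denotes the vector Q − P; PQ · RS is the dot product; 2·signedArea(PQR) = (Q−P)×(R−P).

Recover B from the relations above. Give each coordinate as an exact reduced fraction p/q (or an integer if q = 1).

1. B_x = -4  [line -40·x + 20·y + -500 = 0 ∩ |BF|² = 225]
2. B_y = 17  [line -40·x + 20·y + -500 = 0 ∩ |BF|² = 225]
   → B = (-4, 17)

B = (-4, 17)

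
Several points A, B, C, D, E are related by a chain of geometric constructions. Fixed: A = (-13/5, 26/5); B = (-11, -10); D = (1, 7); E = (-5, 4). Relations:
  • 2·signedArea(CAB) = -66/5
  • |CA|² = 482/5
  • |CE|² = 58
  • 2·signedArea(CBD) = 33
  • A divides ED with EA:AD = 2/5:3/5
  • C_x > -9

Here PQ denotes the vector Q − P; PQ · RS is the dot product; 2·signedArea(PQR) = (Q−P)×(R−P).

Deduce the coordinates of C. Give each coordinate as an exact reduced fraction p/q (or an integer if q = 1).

C = (-8, -3)

1. C_x = -8  [2·signedArea(CAB) = -66/5 ∩ 2·signedArea(CBD) = 33]
2. C_y = -3  [2·signedArea(CAB) = -66/5 ∩ 2·signedArea(CBD) = 33]
   → C = (-8, -3)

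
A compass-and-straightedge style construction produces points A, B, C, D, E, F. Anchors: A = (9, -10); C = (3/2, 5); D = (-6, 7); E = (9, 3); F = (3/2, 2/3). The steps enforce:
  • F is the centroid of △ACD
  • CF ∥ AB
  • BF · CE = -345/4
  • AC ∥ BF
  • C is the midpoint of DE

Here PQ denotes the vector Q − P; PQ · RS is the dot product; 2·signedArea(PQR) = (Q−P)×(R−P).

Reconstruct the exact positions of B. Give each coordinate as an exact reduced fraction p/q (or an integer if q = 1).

1. B_x = 9  [AC ∥ BF ∩ CF ∥ AB]
2. B_y = -43/3  [AC ∥ BF ∩ CF ∥ AB]
   → B = (9, -43/3)

B = (9, -43/3)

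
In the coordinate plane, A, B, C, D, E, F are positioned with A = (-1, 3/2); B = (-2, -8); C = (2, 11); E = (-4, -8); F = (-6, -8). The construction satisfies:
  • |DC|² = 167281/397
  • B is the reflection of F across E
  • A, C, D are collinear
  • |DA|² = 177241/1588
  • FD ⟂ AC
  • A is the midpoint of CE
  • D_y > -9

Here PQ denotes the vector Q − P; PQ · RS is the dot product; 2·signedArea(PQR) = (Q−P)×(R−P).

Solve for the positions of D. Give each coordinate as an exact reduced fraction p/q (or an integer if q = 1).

1. D_x = -1660/397  [A, C, D are collinear ∩ FD ⟂ AC]
2. D_y = -3404/397  [A, C, D are collinear ∩ FD ⟂ AC]
   → D = (-1660/397, -3404/397)

D = (-1660/397, -3404/397)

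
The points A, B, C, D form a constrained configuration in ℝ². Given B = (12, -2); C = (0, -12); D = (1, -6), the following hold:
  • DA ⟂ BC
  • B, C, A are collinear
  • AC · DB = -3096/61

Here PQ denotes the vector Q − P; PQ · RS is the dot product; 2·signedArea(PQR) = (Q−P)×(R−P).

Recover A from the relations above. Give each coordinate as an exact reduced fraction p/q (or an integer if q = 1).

A = (216/61, -552/61)

1. A_x = 216/61  [B, C, A are collinear ∩ DA ⟂ BC]
2. A_y = -552/61  [B, C, A are collinear ∩ DA ⟂ BC]
   → A = (216/61, -552/61)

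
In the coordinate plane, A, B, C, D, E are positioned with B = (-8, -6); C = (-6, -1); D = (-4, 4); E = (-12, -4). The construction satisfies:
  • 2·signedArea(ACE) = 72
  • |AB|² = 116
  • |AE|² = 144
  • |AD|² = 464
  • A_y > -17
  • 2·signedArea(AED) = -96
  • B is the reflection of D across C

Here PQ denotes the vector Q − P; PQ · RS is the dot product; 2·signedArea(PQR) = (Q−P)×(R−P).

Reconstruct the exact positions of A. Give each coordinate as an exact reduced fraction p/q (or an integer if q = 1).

1. A_x = -12  [2·signedArea(ACE) = 72 ∩ 2·signedArea(AED) = -96]
2. A_y = -16  [2·signedArea(ACE) = 72 ∩ 2·signedArea(AED) = -96]
   → A = (-12, -16)

A = (-12, -16)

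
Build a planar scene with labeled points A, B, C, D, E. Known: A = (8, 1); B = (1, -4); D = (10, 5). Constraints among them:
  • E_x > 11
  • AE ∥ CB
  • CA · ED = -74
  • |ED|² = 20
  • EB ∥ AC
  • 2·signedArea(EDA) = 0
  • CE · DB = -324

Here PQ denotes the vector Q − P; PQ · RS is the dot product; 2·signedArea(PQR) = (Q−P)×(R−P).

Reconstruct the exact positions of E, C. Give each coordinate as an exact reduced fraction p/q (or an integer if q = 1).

1. E_x = 12  [line 4·x + -2·y + -30 = 0 ∩ |ED|² = 20]
2. E_y = 9  [line 4·x + -2·y + -30 = 0 ∩ |ED|² = 20]
   → E = (12, 9)
3. C_x = -3  [AE ∥ CB ∩ EB ∥ AC]
4. C_y = -12  [AE ∥ CB ∩ EB ∥ AC]
   → C = (-3, -12)

C = (-3, -12)
E = (12, 9)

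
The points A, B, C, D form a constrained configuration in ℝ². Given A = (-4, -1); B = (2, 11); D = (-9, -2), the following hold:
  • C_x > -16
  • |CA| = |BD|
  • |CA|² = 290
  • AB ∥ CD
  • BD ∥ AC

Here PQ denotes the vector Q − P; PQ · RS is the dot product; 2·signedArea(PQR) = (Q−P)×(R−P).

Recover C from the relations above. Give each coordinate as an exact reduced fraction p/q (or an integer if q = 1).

1. C_x = -15  [AB ∥ CD ∩ BD ∥ AC]
2. C_y = -14  [AB ∥ CD ∩ BD ∥ AC]
   → C = (-15, -14)

C = (-15, -14)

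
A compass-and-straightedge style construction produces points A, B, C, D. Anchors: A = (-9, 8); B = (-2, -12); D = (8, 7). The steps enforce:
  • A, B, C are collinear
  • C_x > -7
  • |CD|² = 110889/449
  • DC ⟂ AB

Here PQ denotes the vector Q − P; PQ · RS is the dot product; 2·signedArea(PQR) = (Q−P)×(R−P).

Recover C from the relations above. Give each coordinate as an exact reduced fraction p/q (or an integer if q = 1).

C = (-3068/449, 812/449)

1. C_x = -3068/449  [A, B, C are collinear ∩ DC ⟂ AB]
2. C_y = 812/449  [A, B, C are collinear ∩ DC ⟂ AB]
   → C = (-3068/449, 812/449)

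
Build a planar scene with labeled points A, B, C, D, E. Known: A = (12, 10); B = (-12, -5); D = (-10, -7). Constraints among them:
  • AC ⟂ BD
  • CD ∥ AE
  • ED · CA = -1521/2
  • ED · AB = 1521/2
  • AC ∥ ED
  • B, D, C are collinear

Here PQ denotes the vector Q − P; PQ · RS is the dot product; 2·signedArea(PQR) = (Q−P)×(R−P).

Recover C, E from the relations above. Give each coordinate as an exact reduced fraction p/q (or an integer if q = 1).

1. C_x = -15/2  [B, D, C are collinear ∩ AC ⟂ BD]
2. C_y = -19/2  [B, D, C are collinear ∩ AC ⟂ BD]
   → C = (-15/2, -19/2)
3. E_x = 19/2  [AC ∥ ED ∩ CD ∥ AE]
4. E_y = 25/2  [AC ∥ ED ∩ CD ∥ AE]
   → E = (19/2, 25/2)

C = (-15/2, -19/2)
E = (19/2, 25/2)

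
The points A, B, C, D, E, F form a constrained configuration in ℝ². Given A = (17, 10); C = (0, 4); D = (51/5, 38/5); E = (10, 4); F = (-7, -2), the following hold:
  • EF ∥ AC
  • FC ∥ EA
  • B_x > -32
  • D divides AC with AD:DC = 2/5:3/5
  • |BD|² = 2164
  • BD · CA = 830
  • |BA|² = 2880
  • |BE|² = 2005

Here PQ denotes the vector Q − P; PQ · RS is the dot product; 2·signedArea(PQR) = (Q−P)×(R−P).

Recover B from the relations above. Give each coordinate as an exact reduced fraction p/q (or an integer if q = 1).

B = (-31, -14)

1. B_x = -31  [line -17·x + -6·y + -611 = 0 ∩ |BE|² = 2005]
2. B_y = -14  [line -17·x + -6·y + -611 = 0 ∩ |BE|² = 2005]
   → B = (-31, -14)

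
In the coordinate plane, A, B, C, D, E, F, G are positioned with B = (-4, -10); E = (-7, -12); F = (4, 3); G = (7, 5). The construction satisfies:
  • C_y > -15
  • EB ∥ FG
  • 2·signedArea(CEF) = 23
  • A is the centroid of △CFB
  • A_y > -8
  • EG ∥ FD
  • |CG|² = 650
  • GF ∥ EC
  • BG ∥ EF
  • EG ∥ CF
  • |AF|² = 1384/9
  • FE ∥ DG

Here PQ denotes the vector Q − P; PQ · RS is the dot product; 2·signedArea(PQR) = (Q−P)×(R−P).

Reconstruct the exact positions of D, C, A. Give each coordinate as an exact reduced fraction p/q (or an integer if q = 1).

A = (-10/3, -7)
C = (-10, -14)
D = (18, 20)

1. D_x = 18  [FE ∥ DG ∩ EG ∥ FD]
2. D_y = 20  [FE ∥ DG ∩ EG ∥ FD]
   → D = (18, 20)
3. C_x = -10  [EG ∥ CF ∩ GF ∥ EC]
4. C_y = -14  [EG ∥ CF ∩ GF ∥ EC]
   → C = (-10, -14)
5. A_x = -10/3  [A is the centroid of △CFB]
6. A_y = -7  [A is the centroid of △CFB]
   → A = (-10/3, -7)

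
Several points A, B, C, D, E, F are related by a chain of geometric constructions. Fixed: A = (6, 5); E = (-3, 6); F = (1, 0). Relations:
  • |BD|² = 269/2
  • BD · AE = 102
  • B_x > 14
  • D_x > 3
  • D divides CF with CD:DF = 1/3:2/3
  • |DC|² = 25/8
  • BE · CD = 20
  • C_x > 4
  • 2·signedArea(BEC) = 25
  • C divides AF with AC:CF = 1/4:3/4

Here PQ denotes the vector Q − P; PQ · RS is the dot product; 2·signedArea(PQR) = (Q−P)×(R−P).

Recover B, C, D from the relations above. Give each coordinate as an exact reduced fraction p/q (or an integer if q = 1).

B = (15, 4)
C = (19/4, 15/4)
D = (7/2, 5/2)

1. C_x = 19/4  [C divides AF with AC:CF = 1/4:3/4]
2. C_y = 15/4  [C divides AF with AC:CF = 1/4:3/4]
   → C = (19/4, 15/4)
3. D_x = 7/2  [D divides CF with CD:DF = 1/3:2/3]
4. D_y = 5/2  [D divides CF with CD:DF = 1/3:2/3]
   → D = (7/2, 5/2)
5. B_x = 15  [2·signedArea(BEC) = 25 ∩ BD · AE = 102]
6. B_y = 4  [2·signedArea(BEC) = 25 ∩ BD · AE = 102]
   → B = (15, 4)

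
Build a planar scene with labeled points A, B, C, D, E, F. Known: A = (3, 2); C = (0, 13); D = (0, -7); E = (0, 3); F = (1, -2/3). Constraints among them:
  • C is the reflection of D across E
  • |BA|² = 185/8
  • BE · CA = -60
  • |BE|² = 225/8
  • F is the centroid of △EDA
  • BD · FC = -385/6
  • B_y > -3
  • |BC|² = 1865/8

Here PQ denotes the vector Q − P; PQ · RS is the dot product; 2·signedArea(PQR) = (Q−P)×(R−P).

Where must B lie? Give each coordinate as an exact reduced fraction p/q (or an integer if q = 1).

1. B_x = 3/4  [BE · CA = -60 ∩ BD · FC = -385/6]
2. B_y = -9/4  [BE · CA = -60 ∩ BD · FC = -385/6]
   → B = (3/4, -9/4)

B = (3/4, -9/4)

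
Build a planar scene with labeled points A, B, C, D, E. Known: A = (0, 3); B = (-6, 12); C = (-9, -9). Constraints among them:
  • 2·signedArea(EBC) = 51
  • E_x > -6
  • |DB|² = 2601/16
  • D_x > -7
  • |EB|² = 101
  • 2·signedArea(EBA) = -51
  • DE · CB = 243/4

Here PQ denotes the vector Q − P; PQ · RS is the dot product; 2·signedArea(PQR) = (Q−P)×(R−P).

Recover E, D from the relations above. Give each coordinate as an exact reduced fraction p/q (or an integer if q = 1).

1. E_x = -5  [2·signedArea(EBC) = 51 ∩ 2·signedArea(EBA) = -51]
2. E_y = 2  [2·signedArea(EBC) = 51 ∩ 2·signedArea(EBA) = -51]
   → E = (-5, 2)
3. D_x = -6  [line -3·x + -21·y + -135/4 = 0 ∩ |DB|² = 2601/16]
4. D_y = -3/4  [line -3·x + -21·y + -135/4 = 0 ∩ |DB|² = 2601/16]
   → D = (-6, -3/4)

D = (-6, -3/4)
E = (-5, 2)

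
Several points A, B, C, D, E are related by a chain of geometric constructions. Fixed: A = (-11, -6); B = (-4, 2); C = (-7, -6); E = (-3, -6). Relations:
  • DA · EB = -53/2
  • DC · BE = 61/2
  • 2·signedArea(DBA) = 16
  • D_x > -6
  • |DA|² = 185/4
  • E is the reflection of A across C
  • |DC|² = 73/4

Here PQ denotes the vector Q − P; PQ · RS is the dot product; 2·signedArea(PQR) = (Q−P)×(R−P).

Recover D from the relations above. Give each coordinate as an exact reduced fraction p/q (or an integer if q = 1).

D = (-11/2, -2)

1. D_x = -11/2  [DC · BE = 61/2 ∩ 2·signedArea(DBA) = 16]
2. D_y = -2  [DC · BE = 61/2 ∩ 2·signedArea(DBA) = 16]
   → D = (-11/2, -2)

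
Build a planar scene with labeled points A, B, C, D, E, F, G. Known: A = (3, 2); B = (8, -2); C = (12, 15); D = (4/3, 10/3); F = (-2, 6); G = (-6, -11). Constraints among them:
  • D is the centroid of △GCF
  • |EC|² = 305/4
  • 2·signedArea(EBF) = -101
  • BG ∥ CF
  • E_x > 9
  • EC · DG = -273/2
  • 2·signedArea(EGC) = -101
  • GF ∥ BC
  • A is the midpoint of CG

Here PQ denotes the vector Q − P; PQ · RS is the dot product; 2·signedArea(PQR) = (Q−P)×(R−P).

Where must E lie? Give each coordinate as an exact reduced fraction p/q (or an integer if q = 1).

E = (10, 13/2)

1. E_x = 10  [2·signedArea(EGC) = -101 ∩ 2·signedArea(EBF) = -101]
2. E_y = 13/2  [2·signedArea(EGC) = -101 ∩ 2·signedArea(EBF) = -101]
   → E = (10, 13/2)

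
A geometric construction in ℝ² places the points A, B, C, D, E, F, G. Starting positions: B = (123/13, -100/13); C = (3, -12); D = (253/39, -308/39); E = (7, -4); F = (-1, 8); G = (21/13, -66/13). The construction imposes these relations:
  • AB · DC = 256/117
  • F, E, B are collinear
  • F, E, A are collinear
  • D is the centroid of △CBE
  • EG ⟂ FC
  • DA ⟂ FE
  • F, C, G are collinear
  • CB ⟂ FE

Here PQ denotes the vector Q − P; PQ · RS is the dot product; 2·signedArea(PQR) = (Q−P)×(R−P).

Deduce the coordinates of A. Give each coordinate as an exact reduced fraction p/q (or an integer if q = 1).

A = (337/39, -84/13)

1. A_x = 337/39  [F, E, A are collinear ∩ DA ⟂ FE]
2. A_y = -84/13  [F, E, A are collinear ∩ DA ⟂ FE]
   → A = (337/39, -84/13)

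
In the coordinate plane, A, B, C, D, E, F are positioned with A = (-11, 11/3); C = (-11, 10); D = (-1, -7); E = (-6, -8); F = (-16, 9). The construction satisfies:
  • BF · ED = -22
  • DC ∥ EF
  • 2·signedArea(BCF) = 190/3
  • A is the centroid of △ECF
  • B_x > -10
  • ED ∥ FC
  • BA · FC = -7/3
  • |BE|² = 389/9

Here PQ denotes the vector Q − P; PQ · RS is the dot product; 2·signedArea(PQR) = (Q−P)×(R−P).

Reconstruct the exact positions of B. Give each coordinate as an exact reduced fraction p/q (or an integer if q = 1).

B = (-28/3, -7/3)

1. B_x = -28/3  [2·signedArea(BCF) = 190/3 ∩ BA · FC = -7/3]
2. B_y = -7/3  [2·signedArea(BCF) = 190/3 ∩ BA · FC = -7/3]
   → B = (-28/3, -7/3)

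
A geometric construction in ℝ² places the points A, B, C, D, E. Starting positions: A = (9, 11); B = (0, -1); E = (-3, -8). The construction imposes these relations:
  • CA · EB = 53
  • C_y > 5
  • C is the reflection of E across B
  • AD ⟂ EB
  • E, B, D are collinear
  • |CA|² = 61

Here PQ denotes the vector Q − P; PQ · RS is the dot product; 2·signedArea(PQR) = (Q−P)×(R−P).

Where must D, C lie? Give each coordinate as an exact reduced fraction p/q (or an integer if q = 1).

1. D_x = 333/58  [E, B, D are collinear ∩ AD ⟂ EB]
2. D_y = 719/58  [E, B, D are collinear ∩ AD ⟂ EB]
   → D = (333/58, 719/58)
3. C_x = 3  [C is the reflection of E across B]
4. C_y = 6  [C is the reflection of E across B]
   → C = (3, 6)

C = (3, 6)
D = (333/58, 719/58)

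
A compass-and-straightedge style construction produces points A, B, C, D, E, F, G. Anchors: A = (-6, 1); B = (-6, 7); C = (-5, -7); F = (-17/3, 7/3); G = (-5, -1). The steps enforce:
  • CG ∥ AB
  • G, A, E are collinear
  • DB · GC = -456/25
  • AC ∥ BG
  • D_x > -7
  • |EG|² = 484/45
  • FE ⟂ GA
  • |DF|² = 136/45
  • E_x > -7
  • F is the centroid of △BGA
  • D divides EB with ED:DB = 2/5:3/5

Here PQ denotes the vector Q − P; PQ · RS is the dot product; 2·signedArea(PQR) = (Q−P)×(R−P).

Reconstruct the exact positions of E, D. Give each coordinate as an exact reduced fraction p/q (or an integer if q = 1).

1. E_x = -97/15  [G, A, E are collinear ∩ FE ⟂ GA]
2. E_y = 29/15  [G, A, E are collinear ∩ FE ⟂ GA]
   → E = (-97/15, 29/15)
3. D_x = -157/25  [D divides EB with ED:DB = 2/5:3/5]
4. D_y = 99/25  [D divides EB with ED:DB = 2/5:3/5]
   → D = (-157/25, 99/25)

D = (-157/25, 99/25)
E = (-97/15, 29/15)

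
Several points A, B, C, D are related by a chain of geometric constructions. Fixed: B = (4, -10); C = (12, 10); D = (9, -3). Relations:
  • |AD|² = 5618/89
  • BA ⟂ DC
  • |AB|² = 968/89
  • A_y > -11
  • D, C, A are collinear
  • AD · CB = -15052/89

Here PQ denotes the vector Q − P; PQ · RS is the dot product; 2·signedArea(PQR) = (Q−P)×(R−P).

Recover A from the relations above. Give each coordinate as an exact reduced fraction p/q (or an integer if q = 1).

A = (642/89, -956/89)

1. A_x = 642/89  [D, C, A are collinear ∩ BA ⟂ DC]
2. A_y = -956/89  [D, C, A are collinear ∩ BA ⟂ DC]
   → A = (642/89, -956/89)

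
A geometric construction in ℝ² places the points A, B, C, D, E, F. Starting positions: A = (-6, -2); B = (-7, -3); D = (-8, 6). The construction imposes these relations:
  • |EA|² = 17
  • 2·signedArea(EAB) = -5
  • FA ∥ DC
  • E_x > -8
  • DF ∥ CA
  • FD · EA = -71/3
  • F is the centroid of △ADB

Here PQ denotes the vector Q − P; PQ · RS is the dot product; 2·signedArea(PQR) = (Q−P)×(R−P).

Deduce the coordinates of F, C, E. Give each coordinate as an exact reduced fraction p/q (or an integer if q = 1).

C = (-7, 11/3)
E = (-7, 2)
F = (-7, 1/3)

1. F_x = -7  [F is the centroid of △ADB]
2. F_y = 1/3  [F is the centroid of △ADB]
   → F = (-7, 1/3)
3. C_x = -7  [DF ∥ CA ∩ FA ∥ DC]
4. C_y = 11/3  [DF ∥ CA ∩ FA ∥ DC]
   → C = (-7, 11/3)
5. E_x = -7  [2·signedArea(EAB) = -5 ∩ FD · EA = -71/3]
6. E_y = 2  [2·signedArea(EAB) = -5 ∩ FD · EA = -71/3]
   → E = (-7, 2)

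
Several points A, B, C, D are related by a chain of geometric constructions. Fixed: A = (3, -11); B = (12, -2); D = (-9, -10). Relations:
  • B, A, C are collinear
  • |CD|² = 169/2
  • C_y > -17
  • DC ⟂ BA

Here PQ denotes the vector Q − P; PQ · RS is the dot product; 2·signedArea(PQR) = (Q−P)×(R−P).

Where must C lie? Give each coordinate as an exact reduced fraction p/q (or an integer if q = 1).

1. C_x = -5/2  [B, A, C are collinear ∩ DC ⟂ BA]
2. C_y = -33/2  [B, A, C are collinear ∩ DC ⟂ BA]
   → C = (-5/2, -33/2)

C = (-5/2, -33/2)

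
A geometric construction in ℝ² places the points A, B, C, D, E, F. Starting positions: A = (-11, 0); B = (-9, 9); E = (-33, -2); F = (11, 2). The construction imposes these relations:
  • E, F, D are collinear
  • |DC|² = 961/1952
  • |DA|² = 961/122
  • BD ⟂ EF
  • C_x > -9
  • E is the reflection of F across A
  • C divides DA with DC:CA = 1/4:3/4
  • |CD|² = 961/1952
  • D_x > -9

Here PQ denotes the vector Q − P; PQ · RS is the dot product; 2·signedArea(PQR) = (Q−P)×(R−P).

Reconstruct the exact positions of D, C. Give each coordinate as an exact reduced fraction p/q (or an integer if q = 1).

1. D_x = -1001/122  [E, F, D are collinear ∩ BD ⟂ EF]
2. D_y = 31/122  [E, F, D are collinear ∩ BD ⟂ EF]
   → D = (-1001/122, 31/122)
3. C_x = -4345/488  [C divides DA with DC:CA = 1/4:3/4]
4. C_y = 93/488  [C divides DA with DC:CA = 1/4:3/4]
   → C = (-4345/488, 93/488)

C = (-4345/488, 93/488)
D = (-1001/122, 31/122)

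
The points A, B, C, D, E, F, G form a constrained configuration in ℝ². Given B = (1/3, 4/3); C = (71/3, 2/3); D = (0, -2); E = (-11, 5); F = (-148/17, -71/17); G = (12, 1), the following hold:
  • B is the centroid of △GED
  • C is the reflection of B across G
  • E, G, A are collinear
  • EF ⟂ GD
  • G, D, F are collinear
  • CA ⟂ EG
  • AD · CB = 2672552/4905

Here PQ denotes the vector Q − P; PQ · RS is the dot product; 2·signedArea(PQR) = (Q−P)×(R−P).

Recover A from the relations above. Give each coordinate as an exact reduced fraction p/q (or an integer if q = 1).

A = (38227/1635, -1601/1635)

1. A_x = 38227/1635  [E, G, A are collinear ∩ CA ⟂ EG]
2. A_y = -1601/1635  [E, G, A are collinear ∩ CA ⟂ EG]
   → A = (38227/1635, -1601/1635)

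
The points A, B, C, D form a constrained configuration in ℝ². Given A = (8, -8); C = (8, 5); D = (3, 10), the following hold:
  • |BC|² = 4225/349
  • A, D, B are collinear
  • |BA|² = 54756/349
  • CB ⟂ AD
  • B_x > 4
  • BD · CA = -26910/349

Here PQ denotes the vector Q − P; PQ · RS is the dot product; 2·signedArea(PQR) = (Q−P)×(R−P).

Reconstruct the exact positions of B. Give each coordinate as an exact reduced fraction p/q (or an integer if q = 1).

B = (1622/349, 1420/349)

1. B_x = 1622/349  [A, D, B are collinear ∩ CB ⟂ AD]
2. B_y = 1420/349  [A, D, B are collinear ∩ CB ⟂ AD]
   → B = (1622/349, 1420/349)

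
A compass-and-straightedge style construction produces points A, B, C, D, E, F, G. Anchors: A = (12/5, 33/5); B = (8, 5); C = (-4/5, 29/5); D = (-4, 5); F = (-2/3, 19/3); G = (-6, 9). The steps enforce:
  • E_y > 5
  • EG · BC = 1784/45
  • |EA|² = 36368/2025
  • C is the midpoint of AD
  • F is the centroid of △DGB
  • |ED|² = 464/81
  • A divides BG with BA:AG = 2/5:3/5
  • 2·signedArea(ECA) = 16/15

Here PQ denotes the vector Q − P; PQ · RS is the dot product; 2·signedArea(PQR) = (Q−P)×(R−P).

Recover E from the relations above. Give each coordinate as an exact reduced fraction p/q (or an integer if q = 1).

1. E_x = -16/9  [2·signedArea(ECA) = 16/15 ∩ EG · BC = 1784/45]
2. E_y = 53/9  [2·signedArea(ECA) = 16/15 ∩ EG · BC = 1784/45]
   → E = (-16/9, 53/9)

E = (-16/9, 53/9)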